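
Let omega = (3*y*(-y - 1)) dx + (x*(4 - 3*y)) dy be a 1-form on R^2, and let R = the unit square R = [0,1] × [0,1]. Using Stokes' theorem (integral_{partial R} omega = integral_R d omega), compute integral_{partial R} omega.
integral_(partial R) omega = 17/2

Stokes: integral_partial_R omega = integral_R d omega with d omega = (∂Q/∂x - ∂P/∂y) dx ∧ dy.
  ∂Q/∂x = 4 - 3*y
  ∂P/∂y = -6*y - 3
  integrand = ∂Q/∂x - ∂P/∂y = 3*y + 7.
Integrating over R: integral_0^1 integral_0^1 (3*y + 7) dx dy = 17/2.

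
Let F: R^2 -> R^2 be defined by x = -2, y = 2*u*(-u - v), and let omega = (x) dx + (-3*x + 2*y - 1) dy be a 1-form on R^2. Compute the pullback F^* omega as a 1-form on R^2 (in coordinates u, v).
F^* omega = (16*u^3 + 24*u^2*v + 8*u*v^2 - 20*u - 10*v) du + (2*u*(4*u^2 + 4*u*v - 5)) dv

Using F^*(f dg) = (f ∘ F) d(g ∘ F), substitute each coordinate x_i by F_i(u, v) in f_i, and replace dx_i by d F_i = (∂F_i/∂u) du + (∂F_i/∂v) dv.
  For the x component: f_1(F) = -2; d F_1 = (0) du + (0) dv
  For the y component: f_2(F) = -4*u^2 - 4*u*v + 5; d F_2 = (-4*u - 2*v) du + (-2*u) dv
Combining and collecting du, dv coefficients:
  coeff of du: 16*u^3 + 24*u^2*v + 8*u*v^2 - 20*u - 10*v
  coeff of dv: 2*u*(4*u^2 + 4*u*v - 5)
F^* omega = (16*u^3 + 24*u^2*v + 8*u*v^2 - 20*u - 10*v) du + (2*u*(4*u^2 + 4*u*v - 5)) dv.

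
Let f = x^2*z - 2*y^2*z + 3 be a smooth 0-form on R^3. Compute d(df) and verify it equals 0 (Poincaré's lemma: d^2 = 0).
d(df) = 0

Step 1: df = sum_i (∂f/∂x_i) dx_i = (2*x*z) dx + (-4*y*z) dy + (x^2 - 2*y^2) dz.
Step 2: Apply d again. Using the 1-form formula, the coefficient of dx ∧ dy in d(df) is ∂^2 f/∂x ∂y - ∂^2 f/∂y ∂x = (0) - (0) = 0 (equality of mixed partials for smooth f).
Similarly for dx ∧ dz and dy ∧ dz — all coefficients vanish. So d(df) = 0.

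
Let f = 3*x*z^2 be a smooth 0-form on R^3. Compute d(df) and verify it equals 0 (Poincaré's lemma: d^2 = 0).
d(df) = 0

Step 1: df = sum_i (∂f/∂x_i) dx_i = (3*z^2) dx + (0) dy + (6*x*z) dz.
Step 2: Apply d again. Using the 1-form formula, the coefficient of dx ∧ dy in d(df) is ∂^2 f/∂x ∂y - ∂^2 f/∂y ∂x = (0) - (0) = 0 (equality of mixed partials for smooth f).
Similarly for dx ∧ dz and dy ∧ dz — all coefficients vanish. So d(df) = 0.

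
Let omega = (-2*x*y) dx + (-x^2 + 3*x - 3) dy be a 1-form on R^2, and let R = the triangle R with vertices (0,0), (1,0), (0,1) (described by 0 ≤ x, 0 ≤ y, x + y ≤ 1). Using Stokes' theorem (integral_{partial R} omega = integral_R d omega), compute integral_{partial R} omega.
integral_(partial R) omega = 3/2

Stokes: integral_partial_R omega = integral_R d omega with d omega = (∂Q/∂x - ∂P/∂y) dx ∧ dy.
  ∂Q/∂x = 3 - 2*x
  ∂P/∂y = -2*x
  integrand = ∂Q/∂x - ∂P/∂y = 3.
Integrating over R: integral_0^1 integral_0^{1-x} (3) dy dx = 3/2.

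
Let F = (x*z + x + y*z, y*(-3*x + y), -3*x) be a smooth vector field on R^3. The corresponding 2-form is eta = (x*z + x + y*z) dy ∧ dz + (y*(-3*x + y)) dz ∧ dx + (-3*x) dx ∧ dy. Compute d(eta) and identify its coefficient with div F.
d(eta) = (-3*x + 2*y + z + 1) dx ∧ dy ∧ dz; div F = -3*x + 2*y + z + 1

For a 2-form in R^3 of the form above, applying d gives a 3-form with coefficient ∂P/∂x + ∂Q/∂y + ∂R/∂z:
  ∂P/∂x = z + 1
  ∂Q/∂y = -3*x + 2*y
  ∂R/∂z = 0
Sum = -3*x + 2*y + z + 1, which is exactly div F.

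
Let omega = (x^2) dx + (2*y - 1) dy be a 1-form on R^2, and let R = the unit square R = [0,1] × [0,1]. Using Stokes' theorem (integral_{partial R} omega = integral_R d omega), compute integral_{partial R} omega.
integral_(partial R) omega = 0

Stokes: integral_partial_R omega = integral_R d omega with d omega = (∂Q/∂x - ∂P/∂y) dx ∧ dy.
  ∂Q/∂x = 0
  ∂P/∂y = 0
  integrand = ∂Q/∂x - ∂P/∂y = 0.
Integrating over R: integral_0^1 integral_0^1 (0) dx dy = 0.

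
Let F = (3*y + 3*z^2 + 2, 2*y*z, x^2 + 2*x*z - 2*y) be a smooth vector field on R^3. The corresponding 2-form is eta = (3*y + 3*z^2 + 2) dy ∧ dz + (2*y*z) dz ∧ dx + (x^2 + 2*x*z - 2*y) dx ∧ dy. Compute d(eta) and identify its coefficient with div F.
d(eta) = (2*x + 2*z) dx ∧ dy ∧ dz; div F = 2*x + 2*z

For a 2-form in R^3 of the form above, applying d gives a 3-form with coefficient ∂P/∂x + ∂Q/∂y + ∂R/∂z:
  ∂P/∂x = 0
  ∂Q/∂y = 2*z
  ∂R/∂z = 2*x
Sum = 2*x + 2*z, which is exactly div F.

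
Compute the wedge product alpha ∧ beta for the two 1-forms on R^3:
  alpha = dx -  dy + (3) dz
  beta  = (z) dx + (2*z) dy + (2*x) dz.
alpha ∧ beta = (3*z) dx ∧ dy + (2*x - 3*z) dx ∧ dz + (-2*x - 6*z) dy ∧ dz

Distribute the wedge, using dx_i ∧ dx_j = -dx_j ∧ dx_i and dx_i ∧ dx_i = 0. For each pair (i, j) with i < j, the coefficient of dx_i ∧ dx_j in alpha ∧ beta is (alpha_i * beta_j - alpha_j * beta_i). Collecting: alpha ∧ beta = (3*z) dx ∧ dy + (2*x - 3*z) dx ∧ dz + (-2*x - 6*z) dy ∧ dz.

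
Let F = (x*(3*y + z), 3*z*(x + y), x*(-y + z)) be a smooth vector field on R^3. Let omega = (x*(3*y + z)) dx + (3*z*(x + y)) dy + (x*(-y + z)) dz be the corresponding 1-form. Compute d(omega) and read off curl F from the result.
d(omega) = (-4*x - 3*y) dy ∧ dz + (x + y - z) dz ∧ dx + (-3*x + 3*z) dx ∧ dy; curl F = (-4*x - 3*y, x + y - z, -3*x + 3*z)

d omega = sum_{i<j} (∂f_j/∂x_i - ∂f_i/∂x_j) dx_i ∧ dx_j. Under the identification (dy ∧ dz, dz ∧ dx, dx ∧ dy) ↔ (e_x, e_y, e_z), the coefficients are exactly the components of curl F. Compute:
  ∂R/∂y - ∂Q/∂z = (-x) - (3*x + 3*y) = -4*x - 3*y
  ∂P/∂z - ∂R/∂x = (x) - (-y + z) = x + y - z
  ∂Q/∂x - ∂P/∂y = (3*z) - (3*x) = -3*x + 3*z.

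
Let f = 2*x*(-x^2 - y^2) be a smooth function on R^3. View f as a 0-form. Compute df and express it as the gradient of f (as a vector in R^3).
df = (-6*x^2 - 2*y^2) dx + (-4*x*y) dy + (0) dz; grad f = (-6*x^2 - 2*y^2, -4*x*y, 0)

For a 0-form f, d f = (∂f/∂x) dx + (∂f/∂y) dy + (∂f/∂z) dz. The components of the vector representation are exactly the entries of grad f in Cartesian coordinates:
  ∂f/∂x = -6*x^2 - 2*y^2
  ∂f/∂y = -4*x*y
  ∂f/∂z = 0.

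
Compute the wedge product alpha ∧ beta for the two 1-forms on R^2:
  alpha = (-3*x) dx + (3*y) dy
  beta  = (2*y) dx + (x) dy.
alpha ∧ beta = (-3*x^2 - 6*y^2) dx ∧ dy

Distribute the wedge, using dx_i ∧ dx_j = -dx_j ∧ dx_i and dx_i ∧ dx_i = 0. For each pair (i, j) with i < j, the coefficient of dx_i ∧ dx_j in alpha ∧ beta is (alpha_i * beta_j - alpha_j * beta_i). Collecting: alpha ∧ beta = (-3*x^2 - 6*y^2) dx ∧ dy.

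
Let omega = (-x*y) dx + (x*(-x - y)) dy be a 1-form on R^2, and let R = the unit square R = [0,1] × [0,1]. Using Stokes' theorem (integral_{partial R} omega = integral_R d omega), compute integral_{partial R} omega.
integral_(partial R) omega = -1

Stokes: integral_partial_R omega = integral_R d omega with d omega = (∂Q/∂x - ∂P/∂y) dx ∧ dy.
  ∂Q/∂x = -2*x - y
  ∂P/∂y = -x
  integrand = ∂Q/∂x - ∂P/∂y = -x - y.
Integrating over R: integral_0^1 integral_0^1 (-x - y) dx dy = -1.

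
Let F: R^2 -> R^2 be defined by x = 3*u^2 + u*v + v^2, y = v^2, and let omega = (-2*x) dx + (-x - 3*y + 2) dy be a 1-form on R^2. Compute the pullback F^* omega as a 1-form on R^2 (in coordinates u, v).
F^* omega = (-36*u^3 - 18*u^2*v - 14*u*v^2 - 2*v^3) du + (-6*u^3 - 20*u^2*v - 8*u*v^2 - 12*v^3 + 4*v) dv

Using F^*(f dg) = (f ∘ F) d(g ∘ F), substitute each coordinate x_i by F_i(u, v) in f_i, and replace dx_i by d F_i = (∂F_i/∂u) du + (∂F_i/∂v) dv.
  For the x component: f_1(F) = -6*u^2 - 2*u*v - 2*v^2; d F_1 = (6*u + v) du + (u + 2*v) dv
  For the y component: f_2(F) = -3*u^2 - u*v - 4*v^2 + 2; d F_2 = (0) du + (2*v) dv
Combining and collecting du, dv coefficients:
  coeff of du: -36*u^3 - 18*u^2*v - 14*u*v^2 - 2*v^3
  coeff of dv: -6*u^3 - 20*u^2*v - 8*u*v^2 - 12*v^3 + 4*v
F^* omega = (-36*u^3 - 18*u^2*v - 14*u*v^2 - 2*v^3) du + (-6*u^3 - 20*u^2*v - 8*u*v^2 - 12*v^3 + 4*v) dv.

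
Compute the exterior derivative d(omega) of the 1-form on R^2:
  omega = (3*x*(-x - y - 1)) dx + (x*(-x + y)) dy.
d(omega) = (x + y) dx ∧ dy

For a 1-form omega = sum_i f_i dx_i, the exterior derivative is
  d(omega) = sum_{i < j} (∂f_j/∂x_i - ∂f_i/∂x_j) dx_i ∧ dx_j.
  coefficient of dx ∧ dy: ∂f_2/∂x - ∂f_1/∂y = ∂(x*(-x + y))/∂x - ∂(3*x*(-x - y - 1))/∂y = x + y
Assembling: d(omega) = (x + y) dx ∧ dy.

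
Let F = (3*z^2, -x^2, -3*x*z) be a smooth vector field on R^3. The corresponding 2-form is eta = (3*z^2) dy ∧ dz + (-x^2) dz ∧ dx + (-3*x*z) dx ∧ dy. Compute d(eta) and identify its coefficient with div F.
d(eta) = (-3*x) dx ∧ dy ∧ dz; div F = -3*x

For a 2-form in R^3 of the form above, applying d gives a 3-form with coefficient ∂P/∂x + ∂Q/∂y + ∂R/∂z:
  ∂P/∂x = 0
  ∂Q/∂y = 0
  ∂R/∂z = -3*x
Sum = -3*x, which is exactly div F.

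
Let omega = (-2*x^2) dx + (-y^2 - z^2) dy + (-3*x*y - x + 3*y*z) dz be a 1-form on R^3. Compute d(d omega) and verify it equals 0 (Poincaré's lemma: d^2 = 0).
d(d omega) = 0

Step 1: d omega = sum_{i<j} (∂f_j/∂x_i - ∂f_i/∂x_j) dx_i ∧ dx_j:
  coeff of dx ∧ dy: 0
  coeff of dx ∧ dz: -3*y - 1
  coeff of dy ∧ dz: -3*x + 5*z
Step 2: Apply d again to each 2-form coefficient. The only possible 3-form in R^3 is dx ∧ dy ∧ dz, with coefficient
  ∂(coeff of dy∧dz)/∂x - ∂(coeff of dx∧dz)/∂y + ∂(coeff of dx∧dy)/∂z
  = ∂/∂x (-3*x + 5*z) - ∂/∂y (-3*y - 1) + ∂/∂z (0).
Each of these terms simplifies to sums of mixed partials that cancel in pairs. The result is 0 (by equality of mixed partials for smooth functions — Schwarz / Clairaut).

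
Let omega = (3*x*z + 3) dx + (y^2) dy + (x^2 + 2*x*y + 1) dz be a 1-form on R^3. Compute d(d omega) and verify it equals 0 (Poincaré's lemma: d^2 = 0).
d(d omega) = 0

Step 1: d omega = sum_{i<j} (∂f_j/∂x_i - ∂f_i/∂x_j) dx_i ∧ dx_j:
  coeff of dx ∧ dy: 0
  coeff of dx ∧ dz: -x + 2*y
  coeff of dy ∧ dz: 2*x
Step 2: Apply d again to each 2-form coefficient. The only possible 3-form in R^3 is dx ∧ dy ∧ dz, with coefficient
  ∂(coeff of dy∧dz)/∂x - ∂(coeff of dx∧dz)/∂y + ∂(coeff of dx∧dy)/∂z
  = ∂/∂x (2*x) - ∂/∂y (-x + 2*y) + ∂/∂z (0).
Each of these terms simplifies to sums of mixed partials that cancel in pairs. The result is 0 (by equality of mixed partials for smooth functions — Schwarz / Clairaut).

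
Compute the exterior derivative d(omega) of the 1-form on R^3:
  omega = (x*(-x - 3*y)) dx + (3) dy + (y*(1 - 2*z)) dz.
d(omega) = (3*x) dx ∧ dy + (1 - 2*z) dy ∧ dz

For a 1-form omega = sum_i f_i dx_i, the exterior derivative is
  d(omega) = sum_{i < j} (∂f_j/∂x_i - ∂f_i/∂x_j) dx_i ∧ dx_j.
  coefficient of dx ∧ dy: ∂f_2/∂x - ∂f_1/∂y = ∂(3)/∂x - ∂(x*(-x - 3*y))/∂y = 3*x
  coefficient of dy ∧ dz: ∂f_3/∂y - ∂f_2/∂z = ∂(y*(1 - 2*z))/∂y - ∂(3)/∂z = 1 - 2*z
Assembling: d(omega) = (3*x) dx ∧ dy + (1 - 2*z) dy ∧ dz.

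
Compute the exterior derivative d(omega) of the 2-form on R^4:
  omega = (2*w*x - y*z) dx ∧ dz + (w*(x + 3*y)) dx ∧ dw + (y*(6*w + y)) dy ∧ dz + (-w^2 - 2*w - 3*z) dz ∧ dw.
d(omega) = (z) dx ∧ dy ∧ dz + (2*x) dx ∧ dz ∧ dw + (-3*w) dx ∧ dy ∧ dw + (6*y) dy ∧ dz ∧ dw

For a 2-form omega = sum_{i<j} g_{ij} dx_i ∧ dx_j, the exterior derivative is
  d(omega) = sum_{i<j} d(g_{ij}) ∧ dx_i ∧ dx_j = sum_{i<j, k} (∂g_{ij}/∂x_k) dx_k ∧ dx_i ∧ dx_j.
Expand each term, using dx_k ∧ dx_i ∧ dx_j = sgn(permutation) dx_{(a)} ∧ dx_{(b)} ∧ dx_{(c)} with (a < b < c) sorted:
  d(2*w*x - y*z) includes (∂/∂y)(2*w*x - y*z) dy = (-z) dy, which multiplied by dx ∧ dz gives (z) dx ∧ dy ∧ dz
  d(2*w*x - y*z) includes (∂/∂w)(2*w*x - y*z) dw = (2*x) dw, which multiplied by dx ∧ dz gives (2*x) dx ∧ dz ∧ dw
  d(w*(x + 3*y)) includes (∂/∂y)(w*(x + 3*y)) dy = (3*w) dy, which multiplied by dx ∧ dw gives (-3*w) dx ∧ dy ∧ dw
  d(y*(6*w + y)) includes (∂/∂w)(y*(6*w + y)) dw = (6*y) dw, which multiplied by dy ∧ dz gives (6*y) dy ∧ dz ∧ dw
Collecting like 3-forms: d(omega) = (z) dx ∧ dy ∧ dz + (2*x) dx ∧ dz ∧ dw + (-3*w) dx ∧ dy ∧ dw + (6*y) dy ∧ dz ∧ dw.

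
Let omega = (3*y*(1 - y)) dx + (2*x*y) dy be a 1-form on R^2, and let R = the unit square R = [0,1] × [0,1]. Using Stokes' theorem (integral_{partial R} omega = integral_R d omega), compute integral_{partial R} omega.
integral_(partial R) omega = 1

Stokes: integral_partial_R omega = integral_R d omega with d omega = (∂Q/∂x - ∂P/∂y) dx ∧ dy.
  ∂Q/∂x = 2*y
  ∂P/∂y = 3 - 6*y
  integrand = ∂Q/∂x - ∂P/∂y = 8*y - 3.
Integrating over R: integral_0^1 integral_0^1 (8*y - 3) dx dy = 1.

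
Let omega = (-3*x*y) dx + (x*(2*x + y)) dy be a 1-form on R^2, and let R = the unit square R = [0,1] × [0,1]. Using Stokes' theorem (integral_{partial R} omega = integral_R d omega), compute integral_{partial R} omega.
integral_(partial R) omega = 4

Stokes: integral_partial_R omega = integral_R d omega with d omega = (∂Q/∂x - ∂P/∂y) dx ∧ dy.
  ∂Q/∂x = 4*x + y
  ∂P/∂y = -3*x
  integrand = ∂Q/∂x - ∂P/∂y = 7*x + y.
Integrating over R: integral_0^1 integral_0^1 (7*x + y) dx dy = 4.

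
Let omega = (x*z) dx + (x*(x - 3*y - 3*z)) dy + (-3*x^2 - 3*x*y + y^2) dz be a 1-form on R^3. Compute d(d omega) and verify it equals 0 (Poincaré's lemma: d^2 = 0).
d(d omega) = 0

Step 1: d omega = sum_{i<j} (∂f_j/∂x_i - ∂f_i/∂x_j) dx_i ∧ dx_j:
  coeff of dx ∧ dy: 2*x - 3*y - 3*z
  coeff of dx ∧ dz: -7*x - 3*y
  coeff of dy ∧ dz: 2*y
Step 2: Apply d again to each 2-form coefficient. The only possible 3-form in R^3 is dx ∧ dy ∧ dz, with coefficient
  ∂(coeff of dy∧dz)/∂x - ∂(coeff of dx∧dz)/∂y + ∂(coeff of dx∧dy)/∂z
  = ∂/∂x (2*y) - ∂/∂y (-7*x - 3*y) + ∂/∂z (2*x - 3*y - 3*z).
Each of these terms simplifies to sums of mixed partials that cancel in pairs. The result is 0 (by equality of mixed partials for smooth functions — Schwarz / Clairaut).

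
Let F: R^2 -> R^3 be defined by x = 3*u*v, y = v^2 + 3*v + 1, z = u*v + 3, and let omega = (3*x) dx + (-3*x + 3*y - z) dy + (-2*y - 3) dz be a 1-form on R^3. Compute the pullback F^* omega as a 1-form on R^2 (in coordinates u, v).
F^* omega = (v*(27*u*v - 2*v^2 - 6*v - 5)) du + (27*u^2*v - 22*u*v^2 - 36*u*v - 5*u + 6*v^3 + 27*v^2 + 27*v) dv

Using F^*(f dg) = (f ∘ F) d(g ∘ F), substitute each coordinate x_i by F_i(u, v) in f_i, and replace dx_i by d F_i = (∂F_i/∂u) du + (∂F_i/∂v) dv.
  For the x component: f_1(F) = 9*u*v; d F_1 = (3*v) du + (3*u) dv
  For the y component: f_2(F) = v*(-10*u + 3*v + 9); d F_2 = (0) du + (2*v + 3) dv
  For the z component: f_3(F) = -2*v^2 - 6*v - 5; d F_3 = (v) du + (u) dv
Combining and collecting du, dv coefficients:
  coeff of du: v*(27*u*v - 2*v^2 - 6*v - 5)
  coeff of dv: 27*u^2*v - 22*u*v^2 - 36*u*v - 5*u + 6*v^3 + 27*v^2 + 27*v
F^* omega = (v*(27*u*v - 2*v^2 - 6*v - 5)) du + (27*u^2*v - 22*u*v^2 - 36*u*v - 5*u + 6*v^3 + 27*v^2 + 27*v) dv.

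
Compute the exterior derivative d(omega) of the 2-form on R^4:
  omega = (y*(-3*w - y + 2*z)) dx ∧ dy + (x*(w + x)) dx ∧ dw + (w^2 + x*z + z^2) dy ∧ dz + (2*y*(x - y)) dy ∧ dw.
d(omega) = (2*y + z) dx ∧ dy ∧ dz + (-y) dx ∧ dy ∧ dw + (2*w) dy ∧ dz ∧ dw

For a 2-form omega = sum_{i<j} g_{ij} dx_i ∧ dx_j, the exterior derivative is
  d(omega) = sum_{i<j} d(g_{ij}) ∧ dx_i ∧ dx_j = sum_{i<j, k} (∂g_{ij}/∂x_k) dx_k ∧ dx_i ∧ dx_j.
Expand each term, using dx_k ∧ dx_i ∧ dx_j = sgn(permutation) dx_{(a)} ∧ dx_{(b)} ∧ dx_{(c)} with (a < b < c) sorted:
  d(y*(-3*w - y + 2*z)) includes (∂/∂z)(y*(-3*w - y + 2*z)) dz = (2*y) dz, which multiplied by dx ∧ dy gives (2*y) dx ∧ dy ∧ dz
  d(y*(-3*w - y + 2*z)) includes (∂/∂w)(y*(-3*w - y + 2*z)) dw = (-3*y) dw, which multiplied by dx ∧ dy gives (-3*y) dx ∧ dy ∧ dw
  d(w^2 + x*z + z^2) includes (∂/∂x)(w^2 + x*z + z^2) dx = (z) dx, which multiplied by dy ∧ dz gives (z) dx ∧ dy ∧ dz
  d(w^2 + x*z + z^2) includes (∂/∂w)(w^2 + x*z + z^2) dw = (2*w) dw, which multiplied by dy ∧ dz gives (2*w) dy ∧ dz ∧ dw
  d(2*y*(x - y)) includes (∂/∂x)(2*y*(x - y)) dx = (2*y) dx, which multiplied by dy ∧ dw gives (2*y) dx ∧ dy ∧ dw
Collecting like 3-forms: d(omega) = (2*y + z) dx ∧ dy ∧ dz + (-y) dx ∧ dy ∧ dw + (2*w) dy ∧ dz ∧ dw.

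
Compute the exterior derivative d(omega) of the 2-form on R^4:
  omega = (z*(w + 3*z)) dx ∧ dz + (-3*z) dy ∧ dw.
d(omega) = (z) dx ∧ dz ∧ dw + (3) dy ∧ dz ∧ dw

For a 2-form omega = sum_{i<j} g_{ij} dx_i ∧ dx_j, the exterior derivative is
  d(omega) = sum_{i<j} d(g_{ij}) ∧ dx_i ∧ dx_j = sum_{i<j, k} (∂g_{ij}/∂x_k) dx_k ∧ dx_i ∧ dx_j.
Expand each term, using dx_k ∧ dx_i ∧ dx_j = sgn(permutation) dx_{(a)} ∧ dx_{(b)} ∧ dx_{(c)} with (a < b < c) sorted:
  d(z*(w + 3*z)) includes (∂/∂w)(z*(w + 3*z)) dw = (z) dw, which multiplied by dx ∧ dz gives (z) dx ∧ dz ∧ dw
  d(-3*z) includes (∂/∂z)(-3*z) dz = (-3) dz, which multiplied by dy ∧ dw gives (3) dy ∧ dz ∧ dw
Collecting like 3-forms: d(omega) = (z) dx ∧ dz ∧ dw + (3) dy ∧ dz ∧ dw.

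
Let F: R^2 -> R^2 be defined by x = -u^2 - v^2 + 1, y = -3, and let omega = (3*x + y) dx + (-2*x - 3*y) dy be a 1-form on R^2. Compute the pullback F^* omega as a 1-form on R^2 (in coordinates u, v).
F^* omega = (6*u*(u^2 + v^2)) du + (6*v*(u^2 + v^2)) dv

Using F^*(f dg) = (f ∘ F) d(g ∘ F), substitute each coordinate x_i by F_i(u, v) in f_i, and replace dx_i by d F_i = (∂F_i/∂u) du + (∂F_i/∂v) dv.
  For the x component: f_1(F) = -3*u^2 - 3*v^2; d F_1 = (-2*u) du + (-2*v) dv
  For the y component: f_2(F) = 2*u^2 + 2*v^2 + 7; d F_2 = (0) du + (0) dv
Combining and collecting du, dv coefficients:
  coeff of du: 6*u*(u^2 + v^2)
  coeff of dv: 6*v*(u^2 + v^2)
F^* omega = (6*u*(u^2 + v^2)) du + (6*v*(u^2 + v^2)) dv.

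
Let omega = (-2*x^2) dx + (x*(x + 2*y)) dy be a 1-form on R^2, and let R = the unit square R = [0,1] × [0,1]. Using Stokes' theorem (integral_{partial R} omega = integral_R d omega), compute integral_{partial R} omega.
integral_(partial R) omega = 2

Stokes: integral_partial_R omega = integral_R d omega with d omega = (∂Q/∂x - ∂P/∂y) dx ∧ dy.
  ∂Q/∂x = 2*x + 2*y
  ∂P/∂y = 0
  integrand = ∂Q/∂x - ∂P/∂y = 2*x + 2*y.
Integrating over R: integral_0^1 integral_0^1 (2*x + 2*y) dx dy = 2.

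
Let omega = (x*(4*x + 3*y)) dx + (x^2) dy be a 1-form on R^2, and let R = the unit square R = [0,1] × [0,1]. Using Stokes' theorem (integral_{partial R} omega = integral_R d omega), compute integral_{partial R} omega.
integral_(partial R) omega = -1/2

Stokes: integral_partial_R omega = integral_R d omega with d omega = (∂Q/∂x - ∂P/∂y) dx ∧ dy.
  ∂Q/∂x = 2*x
  ∂P/∂y = 3*x
  integrand = ∂Q/∂x - ∂P/∂y = -x.
Integrating over R: integral_0^1 integral_0^1 (-x) dx dy = -1/2.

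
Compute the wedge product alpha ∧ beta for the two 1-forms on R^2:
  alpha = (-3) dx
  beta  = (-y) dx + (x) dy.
alpha ∧ beta = (-3*x) dx ∧ dy

Distribute the wedge, using dx_i ∧ dx_j = -dx_j ∧ dx_i and dx_i ∧ dx_i = 0. For each pair (i, j) with i < j, the coefficient of dx_i ∧ dx_j in alpha ∧ beta is (alpha_i * beta_j - alpha_j * beta_i). Collecting: alpha ∧ beta = (-3*x) dx ∧ dy.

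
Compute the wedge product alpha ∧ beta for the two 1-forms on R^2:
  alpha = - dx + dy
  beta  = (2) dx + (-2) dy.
alpha ∧ beta = 0

Distribute the wedge, using dx_i ∧ dx_j = -dx_j ∧ dx_i and dx_i ∧ dx_i = 0. For each pair (i, j) with i < j, the coefficient of dx_i ∧ dx_j in alpha ∧ beta is (alpha_i * beta_j - alpha_j * beta_i). Collecting: alpha ∧ beta = 0.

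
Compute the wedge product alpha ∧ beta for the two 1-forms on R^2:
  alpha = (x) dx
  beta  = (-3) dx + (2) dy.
alpha ∧ beta = (2*x) dx ∧ dy

Distribute the wedge, using dx_i ∧ dx_j = -dx_j ∧ dx_i and dx_i ∧ dx_i = 0. For each pair (i, j) with i < j, the coefficient of dx_i ∧ dx_j in alpha ∧ beta is (alpha_i * beta_j - alpha_j * beta_i). Collecting: alpha ∧ beta = (2*x) dx ∧ dy.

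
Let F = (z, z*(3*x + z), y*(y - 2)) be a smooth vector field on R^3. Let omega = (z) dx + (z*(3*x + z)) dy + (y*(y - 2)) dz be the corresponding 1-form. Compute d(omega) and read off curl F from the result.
d(omega) = (-3*x + 2*y - 2*z - 2) dy ∧ dz + (1) dz ∧ dx + (3*z) dx ∧ dy; curl F = (-3*x + 2*y - 2*z - 2, 1, 3*z)

d omega = sum_{i<j} (∂f_j/∂x_i - ∂f_i/∂x_j) dx_i ∧ dx_j. Under the identification (dy ∧ dz, dz ∧ dx, dx ∧ dy) ↔ (e_x, e_y, e_z), the coefficients are exactly the components of curl F. Compute:
  ∂R/∂y - ∂Q/∂z = (2*y - 2) - (3*x + 2*z) = -3*x + 2*y - 2*z - 2
  ∂P/∂z - ∂R/∂x = (1) - (0) = 1
  ∂Q/∂x - ∂P/∂y = (3*z) - (0) = 3*z.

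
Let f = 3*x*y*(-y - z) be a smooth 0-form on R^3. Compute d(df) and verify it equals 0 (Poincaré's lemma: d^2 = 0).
d(df) = 0

Step 1: df = sum_i (∂f/∂x_i) dx_i = (3*y*(-y - z)) dx + (3*x*(-2*y - z)) dy + (-3*x*y) dz.
Step 2: Apply d again. Using the 1-form formula, the coefficient of dx ∧ dy in d(df) is ∂^2 f/∂x ∂y - ∂^2 f/∂y ∂x = (-6*y - 3*z) - (-6*y - 3*z) = 0 (equality of mixed partials for smooth f).
Similarly for dx ∧ dz and dy ∧ dz — all coefficients vanish. So d(df) = 0.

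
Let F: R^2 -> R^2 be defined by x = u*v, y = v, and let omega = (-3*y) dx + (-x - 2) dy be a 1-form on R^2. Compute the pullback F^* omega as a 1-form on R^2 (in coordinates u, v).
F^* omega = (-3*v^2) du + (-4*u*v - 2) dv

Using F^*(f dg) = (f ∘ F) d(g ∘ F), substitute each coordinate x_i by F_i(u, v) in f_i, and replace dx_i by d F_i = (∂F_i/∂u) du + (∂F_i/∂v) dv.
  For the x component: f_1(F) = -3*v; d F_1 = (v) du + (u) dv
  For the y component: f_2(F) = -u*v - 2; d F_2 = (0) du + (1) dv
Combining and collecting du, dv coefficients:
  coeff of du: -3*v^2
  coeff of dv: -4*u*v - 2
F^* omega = (-3*v^2) du + (-4*u*v - 2) dv.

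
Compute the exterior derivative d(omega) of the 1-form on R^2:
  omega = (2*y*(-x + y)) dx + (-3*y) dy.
d(omega) = (2*x - 4*y) dx ∧ dy

For a 1-form omega = sum_i f_i dx_i, the exterior derivative is
  d(omega) = sum_{i < j} (∂f_j/∂x_i - ∂f_i/∂x_j) dx_i ∧ dx_j.
  coefficient of dx ∧ dy: ∂f_2/∂x - ∂f_1/∂y = ∂(-3*y)/∂x - ∂(2*y*(-x + y))/∂y = 2*x - 4*y
Assembling: d(omega) = (2*x - 4*y) dx ∧ dy.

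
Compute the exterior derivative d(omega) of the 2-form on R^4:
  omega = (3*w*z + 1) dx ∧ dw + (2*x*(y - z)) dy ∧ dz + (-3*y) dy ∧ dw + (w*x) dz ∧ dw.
d(omega) = (-2*w) dx ∧ dz ∧ dw + (2*y - 2*z) dx ∧ dy ∧ dz

For a 2-form omega = sum_{i<j} g_{ij} dx_i ∧ dx_j, the exterior derivative is
  d(omega) = sum_{i<j} d(g_{ij}) ∧ dx_i ∧ dx_j = sum_{i<j, k} (∂g_{ij}/∂x_k) dx_k ∧ dx_i ∧ dx_j.
Expand each term, using dx_k ∧ dx_i ∧ dx_j = sgn(permutation) dx_{(a)} ∧ dx_{(b)} ∧ dx_{(c)} with (a < b < c) sorted:
  d(3*w*z + 1) includes (∂/∂z)(3*w*z + 1) dz = (3*w) dz, which multiplied by dx ∧ dw gives (-3*w) dx ∧ dz ∧ dw
  d(2*x*(y - z)) includes (∂/∂x)(2*x*(y - z)) dx = (2*y - 2*z) dx, which multiplied by dy ∧ dz gives (2*y - 2*z) dx ∧ dy ∧ dz
  d(w*x) includes (∂/∂x)(w*x) dx = (w) dx, which multiplied by dz ∧ dw gives (w) dx ∧ dz ∧ dw
Collecting like 3-forms: d(omega) = (-2*w) dx ∧ dz ∧ dw + (2*y - 2*z) dx ∧ dy ∧ dz.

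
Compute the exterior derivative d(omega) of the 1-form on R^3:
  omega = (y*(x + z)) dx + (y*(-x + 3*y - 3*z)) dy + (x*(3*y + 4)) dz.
d(omega) = (-x - y - z) dx ∧ dy + (2*y + 4) dx ∧ dz + (3*x + 3*y) dy ∧ dz

For a 1-form omega = sum_i f_i dx_i, the exterior derivative is
  d(omega) = sum_{i < j} (∂f_j/∂x_i - ∂f_i/∂x_j) dx_i ∧ dx_j.
  coefficient of dx ∧ dy: ∂f_2/∂x - ∂f_1/∂y = ∂(y*(-x + 3*y - 3*z))/∂x - ∂(y*(x + z))/∂y = -x - y - z
  coefficient of dx ∧ dz: ∂f_3/∂x - ∂f_1/∂z = ∂(x*(3*y + 4))/∂x - ∂(y*(x + z))/∂z = 2*y + 4
  coefficient of dy ∧ dz: ∂f_3/∂y - ∂f_2/∂z = ∂(x*(3*y + 4))/∂y - ∂(y*(-x + 3*y - 3*z))/∂z = 3*x + 3*y
Assembling: d(omega) = (-x - y - z) dx ∧ dy + (2*y + 4) dx ∧ dz + (3*x + 3*y) dy ∧ dz.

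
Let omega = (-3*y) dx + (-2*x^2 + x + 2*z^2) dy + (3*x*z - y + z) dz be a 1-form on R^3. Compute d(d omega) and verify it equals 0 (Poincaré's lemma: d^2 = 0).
d(d omega) = 0

Step 1: d omega = sum_{i<j} (∂f_j/∂x_i - ∂f_i/∂x_j) dx_i ∧ dx_j:
  coeff of dx ∧ dy: 4 - 4*x
  coeff of dx ∧ dz: 3*z
  coeff of dy ∧ dz: -4*z - 1
Step 2: Apply d again to each 2-form coefficient. The only possible 3-form in R^3 is dx ∧ dy ∧ dz, with coefficient
  ∂(coeff of dy∧dz)/∂x - ∂(coeff of dx∧dz)/∂y + ∂(coeff of dx∧dy)/∂z
  = ∂/∂x (-4*z - 1) - ∂/∂y (3*z) + ∂/∂z (4 - 4*x).
Each of these terms simplifies to sums of mixed partials that cancel in pairs. The result is 0 (by equality of mixed partials for smooth functions — Schwarz / Clairaut).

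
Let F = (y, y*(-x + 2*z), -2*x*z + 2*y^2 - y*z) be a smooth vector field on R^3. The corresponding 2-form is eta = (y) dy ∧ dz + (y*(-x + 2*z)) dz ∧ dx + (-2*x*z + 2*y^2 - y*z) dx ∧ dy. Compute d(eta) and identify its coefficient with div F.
d(eta) = (-3*x - y + 2*z) dx ∧ dy ∧ dz; div F = -3*x - y + 2*z

For a 2-form in R^3 of the form above, applying d gives a 3-form with coefficient ∂P/∂x + ∂Q/∂y + ∂R/∂z:
  ∂P/∂x = 0
  ∂Q/∂y = -x + 2*z
  ∂R/∂z = -2*x - y
Sum = -3*x - y + 2*z, which is exactly div F.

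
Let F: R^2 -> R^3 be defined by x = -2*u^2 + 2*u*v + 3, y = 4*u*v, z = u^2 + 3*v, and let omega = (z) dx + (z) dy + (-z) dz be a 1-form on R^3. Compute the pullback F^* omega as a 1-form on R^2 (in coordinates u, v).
F^* omega = (-6*u^3 + 6*u^2*v - 18*u*v + 18*v^2) du + (6*u^3 - 3*u^2 + 18*u*v - 9*v) dv

Using F^*(f dg) = (f ∘ F) d(g ∘ F), substitute each coordinate x_i by F_i(u, v) in f_i, and replace dx_i by d F_i = (∂F_i/∂u) du + (∂F_i/∂v) dv.
  For the x component: f_1(F) = u^2 + 3*v; d F_1 = (-4*u + 2*v) du + (2*u) dv
  For the y component: f_2(F) = u^2 + 3*v; d F_2 = (4*v) du + (4*u) dv
  For the z component: f_3(F) = -u^2 - 3*v; d F_3 = (2*u) du + (3) dv
Combining and collecting du, dv coefficients:
  coeff of du: -6*u^3 + 6*u^2*v - 18*u*v + 18*v^2
  coeff of dv: 6*u^3 - 3*u^2 + 18*u*v - 9*v
F^* omega = (-6*u^3 + 6*u^2*v - 18*u*v + 18*v^2) du + (6*u^3 - 3*u^2 + 18*u*v - 9*v) dv.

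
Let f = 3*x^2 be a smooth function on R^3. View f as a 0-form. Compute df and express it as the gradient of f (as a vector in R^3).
df = (6*x) dx + (0) dy + (0) dz; grad f = (6*x, 0, 0)

For a 0-form f, d f = (∂f/∂x) dx + (∂f/∂y) dy + (∂f/∂z) dz. The components of the vector representation are exactly the entries of grad f in Cartesian coordinates:
  ∂f/∂x = 6*x
  ∂f/∂y = 0
  ∂f/∂z = 0.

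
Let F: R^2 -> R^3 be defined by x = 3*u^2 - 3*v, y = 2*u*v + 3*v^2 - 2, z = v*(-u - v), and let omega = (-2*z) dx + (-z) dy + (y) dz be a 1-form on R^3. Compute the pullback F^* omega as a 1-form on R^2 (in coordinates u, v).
F^* omega = (v*(12*u^2 + 12*u*v - v^2 + 2)) du + (u*v^2 - 6*u*v + 2*u - 6*v^2 + 4*v) dv

Using F^*(f dg) = (f ∘ F) d(g ∘ F), substitute each coordinate x_i by F_i(u, v) in f_i, and replace dx_i by d F_i = (∂F_i/∂u) du + (∂F_i/∂v) dv.
  For the x component: f_1(F) = 2*v*(u + v); d F_1 = (6*u) du + (-3) dv
  For the y component: f_2(F) = v*(u + v); d F_2 = (2*v) du + (2*u + 6*v) dv
  For the z component: f_3(F) = 2*u*v + 3*v^2 - 2; d F_3 = (-v) du + (-u - 2*v) dv
Combining and collecting du, dv coefficients:
  coeff of du: v*(12*u^2 + 12*u*v - v^2 + 2)
  coeff of dv: u*v^2 - 6*u*v + 2*u - 6*v^2 + 4*v
F^* omega = (v*(12*u^2 + 12*u*v - v^2 + 2)) du + (u*v^2 - 6*u*v + 2*u - 6*v^2 + 4*v) dv.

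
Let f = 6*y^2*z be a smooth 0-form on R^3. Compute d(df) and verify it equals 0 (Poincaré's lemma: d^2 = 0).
d(df) = 0

Step 1: df = sum_i (∂f/∂x_i) dx_i = (0) dx + (12*y*z) dy + (6*y^2) dz.
Step 2: Apply d again. Using the 1-form formula, the coefficient of dx ∧ dy in d(df) is ∂^2 f/∂x ∂y - ∂^2 f/∂y ∂x = (0) - (0) = 0 (equality of mixed partials for smooth f).
Similarly for dx ∧ dz and dy ∧ dz — all coefficients vanish. So d(df) = 0.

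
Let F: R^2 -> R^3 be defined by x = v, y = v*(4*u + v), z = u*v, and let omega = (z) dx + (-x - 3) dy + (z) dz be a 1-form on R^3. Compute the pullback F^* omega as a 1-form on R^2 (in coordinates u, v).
F^* omega = (v*(u*v - 4*v - 12)) du + (u^2*v - 3*u*v - 12*u - 2*v^2 - 6*v) dv

Using F^*(f dg) = (f ∘ F) d(g ∘ F), substitute each coordinate x_i by F_i(u, v) in f_i, and replace dx_i by d F_i = (∂F_i/∂u) du + (∂F_i/∂v) dv.
  For the x component: f_1(F) = u*v; d F_1 = (0) du + (1) dv
  For the y component: f_2(F) = -v - 3; d F_2 = (4*v) du + (4*u + 2*v) dv
  For the z component: f_3(F) = u*v; d F_3 = (v) du + (u) dv
Combining and collecting du, dv coefficients:
  coeff of du: v*(u*v - 4*v - 12)
  coeff of dv: u^2*v - 3*u*v - 12*u - 2*v^2 - 6*v
F^* omega = (v*(u*v - 4*v - 12)) du + (u^2*v - 3*u*v - 12*u - 2*v^2 - 6*v) dv.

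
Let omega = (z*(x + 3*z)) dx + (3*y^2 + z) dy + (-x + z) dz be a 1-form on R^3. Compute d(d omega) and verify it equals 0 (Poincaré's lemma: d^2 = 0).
d(d omega) = 0

Step 1: d omega = sum_{i<j} (∂f_j/∂x_i - ∂f_i/∂x_j) dx_i ∧ dx_j:
  coeff of dx ∧ dy: 0
  coeff of dx ∧ dz: -x - 6*z - 1
  coeff of dy ∧ dz: -1
Step 2: Apply d again to each 2-form coefficient. The only possible 3-form in R^3 is dx ∧ dy ∧ dz, with coefficient
  ∂(coeff of dy∧dz)/∂x - ∂(coeff of dx∧dz)/∂y + ∂(coeff of dx∧dy)/∂z
  = ∂/∂x (-1) - ∂/∂y (-x - 6*z - 1) + ∂/∂z (0).
Each of these terms simplifies to sums of mixed partials that cancel in pairs. The result is 0 (by equality of mixed partials for smooth functions — Schwarz / Clairaut).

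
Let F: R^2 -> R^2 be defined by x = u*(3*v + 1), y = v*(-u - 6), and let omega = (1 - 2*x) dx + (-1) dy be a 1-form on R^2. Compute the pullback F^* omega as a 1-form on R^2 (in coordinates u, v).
F^* omega = (-18*u*v^2 - 12*u*v - 2*u + 4*v + 1) du + (-18*u^2*v - 6*u^2 + 4*u + 6) dv

Using F^*(f dg) = (f ∘ F) d(g ∘ F), substitute each coordinate x_i by F_i(u, v) in f_i, and replace dx_i by d F_i = (∂F_i/∂u) du + (∂F_i/∂v) dv.
  For the x component: f_1(F) = -6*u*v - 2*u + 1; d F_1 = (3*v + 1) du + (3*u) dv
  For the y component: f_2(F) = -1; d F_2 = (-v) du + (-u - 6) dv
Combining and collecting du, dv coefficients:
  coeff of du: -18*u*v^2 - 12*u*v - 2*u + 4*v + 1
  coeff of dv: -18*u^2*v - 6*u^2 + 4*u + 6
F^* omega = (-18*u*v^2 - 12*u*v - 2*u + 4*v + 1) du + (-18*u^2*v - 6*u^2 + 4*u + 6) dv.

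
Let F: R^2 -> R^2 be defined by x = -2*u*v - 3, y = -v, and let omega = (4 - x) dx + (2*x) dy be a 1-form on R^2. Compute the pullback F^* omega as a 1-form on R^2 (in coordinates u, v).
F^* omega = (2*v*(-2*u*v - 7)) du + (-4*u^2*v + 4*u*v - 14*u + 6) dv

Using F^*(f dg) = (f ∘ F) d(g ∘ F), substitute each coordinate x_i by F_i(u, v) in f_i, and replace dx_i by d F_i = (∂F_i/∂u) du + (∂F_i/∂v) dv.
  For the x component: f_1(F) = 2*u*v + 7; d F_1 = (-2*v) du + (-2*u) dv
  For the y component: f_2(F) = -4*u*v - 6; d F_2 = (0) du + (-1) dv
Combining and collecting du, dv coefficients:
  coeff of du: 2*v*(-2*u*v - 7)
  coeff of dv: -4*u^2*v + 4*u*v - 14*u + 6
F^* omega = (2*v*(-2*u*v - 7)) du + (-4*u^2*v + 4*u*v - 14*u + 6) dv.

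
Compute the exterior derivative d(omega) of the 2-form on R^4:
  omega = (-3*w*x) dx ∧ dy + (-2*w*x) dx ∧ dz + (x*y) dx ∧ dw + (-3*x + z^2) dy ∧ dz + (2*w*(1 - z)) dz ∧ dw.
d(omega) = (-4*x) dx ∧ dy ∧ dw + (-2*x) dx ∧ dz ∧ dw + (-3) dx ∧ dy ∧ dz

For a 2-form omega = sum_{i<j} g_{ij} dx_i ∧ dx_j, the exterior derivative is
  d(omega) = sum_{i<j} d(g_{ij}) ∧ dx_i ∧ dx_j = sum_{i<j, k} (∂g_{ij}/∂x_k) dx_k ∧ dx_i ∧ dx_j.
Expand each term, using dx_k ∧ dx_i ∧ dx_j = sgn(permutation) dx_{(a)} ∧ dx_{(b)} ∧ dx_{(c)} with (a < b < c) sorted:
  d(-3*w*x) includes (∂/∂w)(-3*w*x) dw = (-3*x) dw, which multiplied by dx ∧ dy gives (-3*x) dx ∧ dy ∧ dw
  d(-2*w*x) includes (∂/∂w)(-2*w*x) dw = (-2*x) dw, which multiplied by dx ∧ dz gives (-2*x) dx ∧ dz ∧ dw
  d(x*y) includes (∂/∂y)(x*y) dy = (x) dy, which multiplied by dx ∧ dw gives (-x) dx ∧ dy ∧ dw
  d(-3*x + z^2) includes (∂/∂x)(-3*x + z^2) dx = (-3) dx, which multiplied by dy ∧ dz gives (-3) dx ∧ dy ∧ dz
Collecting like 3-forms: d(omega) = (-4*x) dx ∧ dy ∧ dw + (-2*x) dx ∧ dz ∧ dw + (-3) dx ∧ dy ∧ dz.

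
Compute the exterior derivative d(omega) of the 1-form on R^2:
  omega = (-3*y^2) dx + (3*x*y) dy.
d(omega) = (9*y) dx ∧ dy

For a 1-form omega = sum_i f_i dx_i, the exterior derivative is
  d(omega) = sum_{i < j} (∂f_j/∂x_i - ∂f_i/∂x_j) dx_i ∧ dx_j.
  coefficient of dx ∧ dy: ∂f_2/∂x - ∂f_1/∂y = ∂(3*x*y)/∂x - ∂(-3*y^2)/∂y = 9*y
Assembling: d(omega) = (9*y) dx ∧ dy.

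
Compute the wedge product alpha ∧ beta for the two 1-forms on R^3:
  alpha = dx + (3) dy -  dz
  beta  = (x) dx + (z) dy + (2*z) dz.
alpha ∧ beta = (-3*x + z) dx ∧ dy + (x + 2*z) dx ∧ dz + (7*z) dy ∧ dz

Distribute the wedge, using dx_i ∧ dx_j = -dx_j ∧ dx_i and dx_i ∧ dx_i = 0. For each pair (i, j) with i < j, the coefficient of dx_i ∧ dx_j in alpha ∧ beta is (alpha_i * beta_j - alpha_j * beta_i). Collecting: alpha ∧ beta = (-3*x + z) dx ∧ dy + (x + 2*z) dx ∧ dz + (7*z) dy ∧ dz.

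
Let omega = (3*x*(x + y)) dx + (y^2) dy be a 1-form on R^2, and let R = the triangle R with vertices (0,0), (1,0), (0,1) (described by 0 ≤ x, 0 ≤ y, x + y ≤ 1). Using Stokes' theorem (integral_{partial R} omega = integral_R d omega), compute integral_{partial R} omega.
integral_(partial R) omega = -1/2

Stokes: integral_partial_R omega = integral_R d omega with d omega = (∂Q/∂x - ∂P/∂y) dx ∧ dy.
  ∂Q/∂x = 0
  ∂P/∂y = 3*x
  integrand = ∂Q/∂x - ∂P/∂y = -3*x.
Integrating over R: integral_0^1 integral_0^{1-x} (-3*x) dy dx = -1/2.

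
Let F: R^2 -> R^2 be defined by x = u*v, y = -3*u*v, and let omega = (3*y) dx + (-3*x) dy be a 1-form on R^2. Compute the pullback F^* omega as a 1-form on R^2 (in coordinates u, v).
F^* omega = 0

Using F^*(f dg) = (f ∘ F) d(g ∘ F), substitute each coordinate x_i by F_i(u, v) in f_i, and replace dx_i by d F_i = (∂F_i/∂u) du + (∂F_i/∂v) dv.
  For the x component: f_1(F) = -9*u*v; d F_1 = (v) du + (u) dv
  For the y component: f_2(F) = -3*u*v; d F_2 = (-3*v) du + (-3*u) dv
Combining and collecting du, dv coefficients:
  coeff of du: 0
  coeff of dv: 0
F^* omega = 0.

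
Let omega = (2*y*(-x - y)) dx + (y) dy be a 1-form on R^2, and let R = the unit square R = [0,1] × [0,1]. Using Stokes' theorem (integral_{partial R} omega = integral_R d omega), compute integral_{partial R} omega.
integral_(partial R) omega = 3

Stokes: integral_partial_R omega = integral_R d omega with d omega = (∂Q/∂x - ∂P/∂y) dx ∧ dy.
  ∂Q/∂x = 0
  ∂P/∂y = -2*x - 4*y
  integrand = ∂Q/∂x - ∂P/∂y = 2*x + 4*y.
Integrating over R: integral_0^1 integral_0^1 (2*x + 4*y) dx dy = 3.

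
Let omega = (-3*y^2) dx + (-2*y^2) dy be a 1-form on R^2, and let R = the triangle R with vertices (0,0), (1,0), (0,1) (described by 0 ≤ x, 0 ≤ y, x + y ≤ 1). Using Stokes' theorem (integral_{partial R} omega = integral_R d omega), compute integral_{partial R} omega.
integral_(partial R) omega = 1

Stokes: integral_partial_R omega = integral_R d omega with d omega = (∂Q/∂x - ∂P/∂y) dx ∧ dy.
  ∂Q/∂x = 0
  ∂P/∂y = -6*y
  integrand = ∂Q/∂x - ∂P/∂y = 6*y.
Integrating over R: integral_0^1 integral_0^{1-x} (6*y) dy dx = 1.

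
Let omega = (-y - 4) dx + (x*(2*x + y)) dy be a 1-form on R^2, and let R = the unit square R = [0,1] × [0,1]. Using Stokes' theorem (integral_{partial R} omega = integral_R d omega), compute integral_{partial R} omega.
integral_(partial R) omega = 7/2

Stokes: integral_partial_R omega = integral_R d omega with d omega = (∂Q/∂x - ∂P/∂y) dx ∧ dy.
  ∂Q/∂x = 4*x + y
  ∂P/∂y = -1
  integrand = ∂Q/∂x - ∂P/∂y = 4*x + y + 1.
Integrating over R: integral_0^1 integral_0^1 (4*x + y + 1) dx dy = 7/2.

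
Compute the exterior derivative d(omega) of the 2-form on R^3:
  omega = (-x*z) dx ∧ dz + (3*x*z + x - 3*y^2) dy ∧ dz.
d(omega) = (3*z + 1) dx ∧ dy ∧ dz

For a 2-form omega = sum_{i<j} g_{ij} dx_i ∧ dx_j, the exterior derivative is
  d(omega) = sum_{i<j} d(g_{ij}) ∧ dx_i ∧ dx_j = sum_{i<j, k} (∂g_{ij}/∂x_k) dx_k ∧ dx_i ∧ dx_j.
Expand each term, using dx_k ∧ dx_i ∧ dx_j = sgn(permutation) dx_{(a)} ∧ dx_{(b)} ∧ dx_{(c)} with (a < b < c) sorted:
  d(3*x*z + x - 3*y^2) includes (∂/∂x)(3*x*z + x - 3*y^2) dx = (3*z + 1) dx, which multiplied by dy ∧ dz gives (3*z + 1) dx ∧ dy ∧ dz
Collecting like 3-forms: d(omega) = (3*z + 1) dx ∧ dy ∧ dz.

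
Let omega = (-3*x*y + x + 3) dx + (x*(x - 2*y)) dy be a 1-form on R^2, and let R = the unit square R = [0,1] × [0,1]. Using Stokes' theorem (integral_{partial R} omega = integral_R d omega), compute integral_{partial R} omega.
integral_(partial R) omega = 3/2

Stokes: integral_partial_R omega = integral_R d omega with d omega = (∂Q/∂x - ∂P/∂y) dx ∧ dy.
  ∂Q/∂x = 2*x - 2*y
  ∂P/∂y = -3*x
  integrand = ∂Q/∂x - ∂P/∂y = 5*x - 2*y.
Integrating over R: integral_0^1 integral_0^1 (5*x - 2*y) dx dy = 3/2.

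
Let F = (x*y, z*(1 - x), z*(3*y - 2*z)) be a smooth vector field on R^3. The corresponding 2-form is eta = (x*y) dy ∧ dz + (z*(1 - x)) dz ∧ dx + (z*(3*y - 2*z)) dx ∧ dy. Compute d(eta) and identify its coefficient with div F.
d(eta) = (4*y - 4*z) dx ∧ dy ∧ dz; div F = 4*y - 4*z

For a 2-form in R^3 of the form above, applying d gives a 3-form with coefficient ∂P/∂x + ∂Q/∂y + ∂R/∂z:
  ∂P/∂x = y
  ∂Q/∂y = 0
  ∂R/∂z = 3*y - 4*z
Sum = 4*y - 4*z, which is exactly div F.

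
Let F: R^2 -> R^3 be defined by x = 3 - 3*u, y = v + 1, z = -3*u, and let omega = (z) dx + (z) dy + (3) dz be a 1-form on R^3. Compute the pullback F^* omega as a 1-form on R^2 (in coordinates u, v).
F^* omega = (9*u - 9) du + (-3*u) dv

Using F^*(f dg) = (f ∘ F) d(g ∘ F), substitute each coordinate x_i by F_i(u, v) in f_i, and replace dx_i by d F_i = (∂F_i/∂u) du + (∂F_i/∂v) dv.
  For the x component: f_1(F) = -3*u; d F_1 = (-3) du + (0) dv
  For the y component: f_2(F) = -3*u; d F_2 = (0) du + (1) dv
  For the z component: f_3(F) = 3; d F_3 = (-3) du + (0) dv
Combining and collecting du, dv coefficients:
  coeff of du: 9*u - 9
  coeff of dv: -3*u
F^* omega = (9*u - 9) du + (-3*u) dv.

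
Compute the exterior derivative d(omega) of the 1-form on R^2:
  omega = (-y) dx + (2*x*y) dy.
d(omega) = (2*y + 1) dx ∧ dy

For a 1-form omega = sum_i f_i dx_i, the exterior derivative is
  d(omega) = sum_{i < j} (∂f_j/∂x_i - ∂f_i/∂x_j) dx_i ∧ dx_j.
  coefficient of dx ∧ dy: ∂f_2/∂x - ∂f_1/∂y = ∂(2*x*y)/∂x - ∂(-y)/∂y = 2*y + 1
Assembling: d(omega) = (2*y + 1) dx ∧ dy.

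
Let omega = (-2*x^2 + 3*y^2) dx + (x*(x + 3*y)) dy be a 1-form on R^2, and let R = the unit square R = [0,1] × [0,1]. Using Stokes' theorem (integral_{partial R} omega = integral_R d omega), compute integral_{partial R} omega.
integral_(partial R) omega = -1/2

Stokes: integral_partial_R omega = integral_R d omega with d omega = (∂Q/∂x - ∂P/∂y) dx ∧ dy.
  ∂Q/∂x = 2*x + 3*y
  ∂P/∂y = 6*y
  integrand = ∂Q/∂x - ∂P/∂y = 2*x - 3*y.
Integrating over R: integral_0^1 integral_0^1 (2*x - 3*y) dx dy = -1/2.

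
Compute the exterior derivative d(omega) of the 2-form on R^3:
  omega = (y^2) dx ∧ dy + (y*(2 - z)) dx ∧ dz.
d(omega) = (z - 2) dx ∧ dy ∧ dz

For a 2-form omega = sum_{i<j} g_{ij} dx_i ∧ dx_j, the exterior derivative is
  d(omega) = sum_{i<j} d(g_{ij}) ∧ dx_i ∧ dx_j = sum_{i<j, k} (∂g_{ij}/∂x_k) dx_k ∧ dx_i ∧ dx_j.
Expand each term, using dx_k ∧ dx_i ∧ dx_j = sgn(permutation) dx_{(a)} ∧ dx_{(b)} ∧ dx_{(c)} with (a < b < c) sorted:
  d(y*(2 - z)) includes (∂/∂y)(y*(2 - z)) dy = (2 - z) dy, which multiplied by dx ∧ dz gives (z - 2) dx ∧ dy ∧ dz
Collecting like 3-forms: d(omega) = (z - 2) dx ∧ dy ∧ dz.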